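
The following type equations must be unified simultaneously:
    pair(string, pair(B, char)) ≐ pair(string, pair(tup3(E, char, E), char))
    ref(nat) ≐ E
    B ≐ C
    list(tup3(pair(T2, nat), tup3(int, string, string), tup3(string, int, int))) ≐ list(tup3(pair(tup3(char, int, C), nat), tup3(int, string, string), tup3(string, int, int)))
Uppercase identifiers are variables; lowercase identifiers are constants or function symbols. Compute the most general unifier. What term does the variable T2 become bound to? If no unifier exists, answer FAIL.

Decompose pair/2: string ≐ string,  pair(B, char) ≐ pair(tup3(E, char, E), char).
Delete trivial equation string ≐ string.
Decompose pair/2: B ≐ tup3(E, char, E),  char ≐ char.
Bind B := tup3(E, char, E); substituting into the one remaining equation that mentions B gives: tup3(E, char, E) ≐ C.
Delete trivial equation char ≐ char.
Bind E := ref(nat); substituting into the one remaining equation that mentions E gives: tup3(ref(nat), char, ref(nat)) ≐ C. Substituting into the earlier binding gives B := tup3(ref(nat), char, ref(nat)).
Bind C := tup3(ref(nat), char, ref(nat)); substituting into the remaining equation gives: list(tup3(pair(T2, nat), tup3(int, string, string), tup3(string, int, int))) ≐ list(tup3(pair(tup3(char, int, tup3(ref(nat), char, ref(nat))), nat), tup3(int, string, string), tup3(string, int, int))).
Decompose list/1: tup3(pair(T2, nat), tup3(int, string, string), tup3(string, int, int)) ≐ tup3(pair(tup3(char, int, tup3(ref(nat), char, ref(nat))), nat), tup3(int, string, string), tup3(string, int, int)).
Decompose tup3/3: pair(T2, nat) ≐ pair(tup3(char, int, tup3(ref(nat), char, ref(nat))), nat),  tup3(int, string, string) ≐ tup3(int, string, string),  tup3(string, int, int) ≐ tup3(string, int, int).
Decompose pair/2: T2 ≐ tup3(char, int, tup3(ref(nat), char, ref(nat))),  nat ≐ nat.
Bind T2 := tup3(char, int, tup3(ref(nat), char, ref(nat))); no other remaining equation mentions T2.
Delete trivial equation nat ≐ nat.
Delete trivial equation tup3(int, string, string) ≐ tup3(int, string, string).
Delete trivial equation tup3(string, int, int) ≐ tup3(string, int, int).
MGU = { B := tup3(ref(nat), char, ref(nat)), E := ref(nat), C := tup3(ref(nat), char, ref(nat)), T2 := tup3(char, int, tup3(ref(nat), char, ref(nat))) }, so T2 := tup3(char, int, tup3(ref(nat), char, ref(nat))).

tup3(char, int, tup3(ref(nat), char, ref(nat)))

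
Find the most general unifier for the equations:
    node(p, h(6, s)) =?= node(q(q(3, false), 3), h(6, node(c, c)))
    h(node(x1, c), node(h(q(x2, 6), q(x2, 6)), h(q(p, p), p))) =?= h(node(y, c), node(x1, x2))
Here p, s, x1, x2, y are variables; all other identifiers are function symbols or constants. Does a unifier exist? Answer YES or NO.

YES

Decompose node/2: p =?= q(q(3, false), 3),  h(6, s) =?= h(6, node(c, c)).
Bind p := q(q(3, false), 3); substituting into the one remaining equation that mentions p gives: h(node(x1, c), node(h(q(x2, 6), q(x2, 6)), h(q(q(q(3, false), 3), q(q(3, false), 3)), q(q(3, false), 3)))) =?= h(node(y, c), node(x1, x2)).
Decompose h/2: 6 =?= 6,  s =?= node(c, c).
Delete trivial equation 6 =?= 6.
Bind s := node(c, c); no other remaining equation mentions s.
Decompose h/2: node(x1, c) =?= node(y, c),  node(h(q(x2, 6), q(x2, 6)), h(q(q(q(3, false), 3), q(q(3, false), 3)), q(q(3, false), 3))) =?= node(x1, x2).
Decompose node/2: x1 =?= y,  c =?= c.
Bind x1 := y; substituting into the one remaining equation that mentions x1 gives: node(h(q(x2, 6), q(x2, 6)), h(q(q(q(3, false), 3), q(q(3, false), 3)), q(q(3, false), 3))) =?= node(y, x2).
Delete trivial equation c =?= c.
Decompose node/2: h(q(x2, 6), q(x2, 6)) =?= y,  h(q(q(q(3, false), 3), q(q(3, false), 3)), q(q(3, false), 3)) =?= x2.
Bind y := h(q(x2, 6), q(x2, 6)); no other remaining equation mentions y. Substituting into the earlier binding gives x1 := h(q(x2, 6), q(x2, 6)).
Bind x2 := h(q(q(q(3, false), 3), q(q(3, false), 3)), q(q(3, false), 3)). Substituting into the earlier bindings gives x1 := h(q(h(q(q(q(3, false), 3), q(q(3, false), 3)), q(q(3, false), 3)), 6), q(h(q(q(q(3, false), 3), q(q(3, false), 3)), q(q(3, false), 3)), 6)), y := h(q(h(q(q(q(3, false), 3), q(q(3, false), 3)), q(q(3, false), 3)), 6), q(h(q(q(q(3, false), 3), q(q(3, false), 3)), q(q(3, false), 3)), 6)).
No equations remain and no clash or occurs-check failure arose, so a unifier exists.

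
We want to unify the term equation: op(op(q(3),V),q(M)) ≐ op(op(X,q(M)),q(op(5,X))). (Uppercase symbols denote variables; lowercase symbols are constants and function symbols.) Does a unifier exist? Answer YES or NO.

Decompose op/2: op(q(3),V) ≐ op(X,q(M)),  q(M) ≐ q(op(5,X)).
Decompose op/2: q(3) ≐ X,  V ≐ q(M).
Bind X := q(3); substituting into the one remaining equation that mentions X gives: q(M) ≐ q(op(5,q(3))).
Bind V := q(M); no other remaining equation mentions V.
Decompose q/1: M ≐ op(5,q(3)).
Bind M := op(5,q(3)). Substituting into the earlier binding gives V := q(op(5,q(3))).
No equations remain and no clash or occurs-check failure arose, so a unifier exists.

YES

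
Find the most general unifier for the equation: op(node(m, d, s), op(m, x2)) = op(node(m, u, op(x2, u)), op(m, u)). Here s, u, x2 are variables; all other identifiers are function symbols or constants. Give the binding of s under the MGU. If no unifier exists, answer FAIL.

Decompose op/2: node(m, d, s) = node(m, u, op(x2, u)),  op(m, x2) = op(m, u).
Decompose node/3: m = m,  d = u,  s = op(x2, u).
Delete trivial equation m = m.
Bind u := d; substituting into the remaining equations gives: s = op(x2, d),  op(m, x2) = op(m, d).
Bind s := op(x2, d); no other remaining equation mentions s.
Decompose op/2: m = m,  x2 = d.
Delete trivial equation m = m.
Bind x2 := d. Substituting into the earlier binding gives s := op(d, d).
MGU = { u := d, s := op(d, d), x2 := d }, so s := op(d, d).

op(d, d)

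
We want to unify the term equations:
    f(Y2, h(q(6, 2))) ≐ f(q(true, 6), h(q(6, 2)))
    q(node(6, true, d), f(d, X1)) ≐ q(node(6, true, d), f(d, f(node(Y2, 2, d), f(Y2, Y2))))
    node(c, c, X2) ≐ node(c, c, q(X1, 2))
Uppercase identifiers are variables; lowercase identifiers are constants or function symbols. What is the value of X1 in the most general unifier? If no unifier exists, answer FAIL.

Decompose f/2: Y2 ≐ q(true, 6),  h(q(6, 2)) ≐ h(q(6, 2)).
Bind Y2 := q(true, 6); substituting into the one remaining equation that mentions Y2 gives: q(node(6, true, d), f(d, X1)) ≐ q(node(6, true, d), f(d, f(node(q(true, 6), 2, d), f(q(true, 6), q(true, 6))))).
Delete trivial equation h(q(6, 2)) ≐ h(q(6, 2)).
Decompose q/2: node(6, true, d) ≐ node(6, true, d),  f(d, X1) ≐ f(d, f(node(q(true, 6), 2, d), f(q(true, 6), q(true, 6)))).
Delete trivial equation node(6, true, d) ≐ node(6, true, d).
Decompose f/2: d ≐ d,  X1 ≐ f(node(q(true, 6), 2, d), f(q(true, 6), q(true, 6))).
Delete trivial equation d ≐ d.
Bind X1 := f(node(q(true, 6), 2, d), f(q(true, 6), q(true, 6))); substituting into the remaining equation gives: node(c, c, X2) ≐ node(c, c, q(f(node(q(true, 6), 2, d), f(q(true, 6), q(true, 6))), 2)).
Decompose node/3: c ≐ c,  c ≐ c,  X2 ≐ q(f(node(q(true, 6), 2, d), f(q(true, 6), q(true, 6))), 2).
Delete trivial equation c ≐ c.
Delete trivial equation c ≐ c.
Bind X2 := q(f(node(q(true, 6), 2, d), f(q(true, 6), q(true, 6))), 2).
MGU = { Y2 -> q(true, 6), X1 -> f(node(q(true, 6), 2, d), f(q(true, 6), q(true, 6))), X2 -> q(f(node(q(true, 6), 2, d), f(q(true, 6), q(true, 6))), 2) }, so X1 -> f(node(q(true, 6), 2, d), f(q(true, 6), q(true, 6))).

f(node(q(true, 6), 2, d), f(q(true, 6), q(true, 6)))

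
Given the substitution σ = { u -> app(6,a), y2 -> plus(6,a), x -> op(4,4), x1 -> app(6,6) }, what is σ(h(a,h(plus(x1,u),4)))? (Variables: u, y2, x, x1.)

Replace each occurrence of u with app(6,a).
Replace each occurrence of x1 with app(6,6).
Result: h(a,h(plus(app(6,6),app(6,a)),4)).

h(a,h(plus(app(6,6),app(6,a)),4))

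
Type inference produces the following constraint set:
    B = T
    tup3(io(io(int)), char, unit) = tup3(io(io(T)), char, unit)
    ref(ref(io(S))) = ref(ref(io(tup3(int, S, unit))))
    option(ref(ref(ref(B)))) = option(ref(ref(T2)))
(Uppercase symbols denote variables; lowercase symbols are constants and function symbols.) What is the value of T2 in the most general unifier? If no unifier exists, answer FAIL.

Bind B := T; substituting into the one remaining equation that mentions B gives: option(ref(ref(ref(T)))) = option(ref(ref(T2))).
Decompose tup3/3: io(io(int)) = io(io(T)),  char = char,  unit = unit.
Decompose io/1: io(int) = io(T).
Decompose io/1: int = T.
Bind T := int; substituting into the one remaining equation that mentions T gives: option(ref(ref(ref(int)))) = option(ref(ref(T2))). Substituting into the earlier binding gives B := int.
Delete trivial equation char = char.
Delete trivial equation unit = unit.
Decompose ref/1: ref(io(S)) = ref(io(tup3(int, S, unit))).
Decompose ref/1: io(S) = io(tup3(int, S, unit)).
Decompose io/1: S = tup3(int, S, unit).
Occurs check fails: S occurs in tup3(int, S, unit); the equation S = tup3(int, S, unit) has no finite solution.

FAIL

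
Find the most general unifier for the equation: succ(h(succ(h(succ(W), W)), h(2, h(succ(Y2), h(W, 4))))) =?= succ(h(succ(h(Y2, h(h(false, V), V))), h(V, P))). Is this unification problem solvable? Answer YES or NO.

Decompose succ/1: h(succ(h(succ(W), W)), h(2, h(succ(Y2), h(W, 4)))) =?= h(succ(h(Y2, h(h(false, V), V))), h(V, P)).
Decompose h/2: succ(h(succ(W), W)) =?= succ(h(Y2, h(h(false, V), V))),  h(2, h(succ(Y2), h(W, 4))) =?= h(V, P).
Decompose succ/1: h(succ(W), W) =?= h(Y2, h(h(false, V), V)).
Decompose h/2: succ(W) =?= Y2,  W =?= h(h(false, V), V).
Bind Y2 := succ(W); substituting into the one remaining equation that mentions Y2 gives: h(2, h(succ(succ(W)), h(W, 4))) =?= h(V, P).
Bind W := h(h(false, V), V); substituting into the remaining equation gives: h(2, h(succ(succ(h(h(false, V), V))), h(h(h(false, V), V), 4))) =?= h(V, P). Substituting into the earlier binding gives Y2 := succ(h(h(false, V), V)).
Decompose h/2: 2 =?= V,  h(succ(succ(h(h(false, V), V))), h(h(h(false, V), V), 4)) =?= P.
Bind V := 2; substituting into the remaining equation gives: h(succ(succ(h(h(false, 2), 2))), h(h(h(false, 2), 2), 4)) =?= P. Substituting into the earlier bindings gives Y2 := succ(h(h(false, 2), 2)), W := h(h(false, 2), 2).
Bind P := h(succ(succ(h(h(false, 2), 2))), h(h(h(false, 2), 2), 4)).
No equations remain and no clash or occurs-check failure arose, so a unifier exists.

YES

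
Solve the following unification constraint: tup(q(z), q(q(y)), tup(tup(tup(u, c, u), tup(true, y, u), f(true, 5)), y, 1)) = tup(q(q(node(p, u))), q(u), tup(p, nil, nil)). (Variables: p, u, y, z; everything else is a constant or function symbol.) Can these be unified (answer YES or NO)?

NO

Decompose tup/3: q(z) = q(q(node(p, u))),  q(q(y)) = q(u),  tup(tup(tup(u, c, u), tup(true, y, u), f(true, 5)), y, 1) = tup(p, nil, nil).
Decompose q/1: z = q(node(p, u)).
Bind z := q(node(p, u)); no other remaining equation mentions z.
Decompose q/1: q(y) = u.
Bind u := q(y); substituting into the remaining equation gives: tup(tup(tup(q(y), c, q(y)), tup(true, y, q(y)), f(true, 5)), y, 1) = tup(p, nil, nil). Substituting into the earlier binding gives z := q(node(p, q(y))).
Decompose tup/3: tup(tup(q(y), c, q(y)), tup(true, y, q(y)), f(true, 5)) = p,  y = nil,  1 = nil.
Bind p := tup(tup(q(y), c, q(y)), tup(true, y, q(y)), f(true, 5)); no other remaining equation mentions p. Substituting into the earlier binding gives z := q(node(tup(tup(q(y), c, q(y)), tup(true, y, q(y)), f(true, 5)), q(y))).
Bind y := nil; no other remaining equation mentions y. Substituting into the earlier bindings gives z := q(node(tup(tup(q(nil), c, q(nil)), tup(true, nil, q(nil)), f(true, 5)), q(nil))), u := q(nil), p := tup(tup(q(nil), c, q(nil)), tup(true, nil, q(nil)), f(true, 5)).
Clash: constants 1 and nil differ; no unifier exists.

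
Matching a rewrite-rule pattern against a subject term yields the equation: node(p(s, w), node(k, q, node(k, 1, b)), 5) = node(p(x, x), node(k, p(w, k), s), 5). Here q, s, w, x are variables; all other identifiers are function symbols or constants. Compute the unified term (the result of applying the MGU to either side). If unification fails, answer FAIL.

node(p(node(k, 1, b), node(k, 1, b)), node(k, p(node(k, 1, b), k), node(k, 1, b)), 5)

Decompose node/3: p(s, w) = p(x, x),  node(k, q, node(k, 1, b)) = node(k, p(w, k), s),  5 = 5.
Decompose p/2: s = x,  w = x.
Bind s := x; substituting into the one remaining equation that mentions s gives: node(k, q, node(k, 1, b)) = node(k, p(w, k), x).
Bind w := x; substituting into the one remaining equation that mentions w gives: node(k, q, node(k, 1, b)) = node(k, p(x, k), x).
Decompose node/3: k = k,  q = p(x, k),  node(k, 1, b) = x.
Delete trivial equation k = k.
Bind q := p(x, k); no other remaining equation mentions q.
Bind x := node(k, 1, b); no other remaining equation mentions x. Substituting into the earlier bindings gives s := node(k, 1, b), w := node(k, 1, b), q := p(node(k, 1, b), k).
Delete trivial equation 5 = 5.
Applying the MGU to either side gives node(p(node(k, 1, b), node(k, 1, b)), node(k, p(node(k, 1, b), k), node(k, 1, b)), 5).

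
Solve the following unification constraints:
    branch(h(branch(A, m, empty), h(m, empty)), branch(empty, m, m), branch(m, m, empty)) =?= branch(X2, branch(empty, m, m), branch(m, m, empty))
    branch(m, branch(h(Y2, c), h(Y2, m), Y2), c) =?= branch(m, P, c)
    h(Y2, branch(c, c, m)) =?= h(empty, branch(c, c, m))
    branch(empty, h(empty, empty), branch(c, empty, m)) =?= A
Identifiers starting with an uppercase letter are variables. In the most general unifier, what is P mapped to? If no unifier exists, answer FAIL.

branch(h(empty, c), h(empty, m), empty)

Decompose branch/3: h(branch(A, m, empty), h(m, empty)) =?= X2,  branch(empty, m, m) =?= branch(empty, m, m),  branch(m, m, empty) =?= branch(m, m, empty).
Bind X2 := h(branch(A, m, empty), h(m, empty)); no other remaining equation mentions X2.
Delete trivial equation branch(empty, m, m) =?= branch(empty, m, m).
Delete trivial equation branch(m, m, empty) =?= branch(m, m, empty).
Decompose branch/3: m =?= m,  branch(h(Y2, c), h(Y2, m), Y2) =?= P,  c =?= c.
Delete trivial equation m =?= m.
Bind P := branch(h(Y2, c), h(Y2, m), Y2); no other remaining equation mentions P.
Delete trivial equation c =?= c.
Decompose h/2: Y2 =?= empty,  branch(c, c, m) =?= branch(c, c, m).
Bind Y2 := empty; no other remaining equation mentions Y2. Substituting into the earlier binding gives P := branch(h(empty, c), h(empty, m), empty).
Delete trivial equation branch(c, c, m) =?= branch(c, c, m).
Bind A := branch(empty, h(empty, empty), branch(c, empty, m)). Substituting into the earlier binding gives X2 := h(branch(branch(empty, h(empty, empty), branch(c, empty, m)), m, empty), h(m, empty)).
MGU = { X2 := h(branch(branch(empty, h(empty, empty), branch(c, empty, m)), m, empty), h(m, empty)), P := branch(h(empty, c), h(empty, m), empty), Y2 := empty, A := branch(empty, h(empty, empty), branch(c, empty, m)) }, so P := branch(h(empty, c), h(empty, m), empty).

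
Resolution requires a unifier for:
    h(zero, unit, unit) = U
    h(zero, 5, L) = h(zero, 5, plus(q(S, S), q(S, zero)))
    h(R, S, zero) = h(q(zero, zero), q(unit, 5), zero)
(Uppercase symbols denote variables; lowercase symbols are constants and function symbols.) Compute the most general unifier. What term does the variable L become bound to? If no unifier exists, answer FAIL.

Bind U := h(zero, unit, unit); no other remaining equation mentions U.
Decompose h/3: zero = zero,  5 = 5,  L = plus(q(S, S), q(S, zero)).
Delete trivial equation zero = zero.
Delete trivial equation 5 = 5.
Bind L := plus(q(S, S), q(S, zero)); no other remaining equation mentions L.
Decompose h/3: R = q(zero, zero),  S = q(unit, 5),  zero = zero.
Bind R := q(zero, zero); no other remaining equation mentions R.
Bind S := q(unit, 5); no other remaining equation mentions S. Substituting into the earlier binding gives L := plus(q(q(unit, 5), q(unit, 5)), q(q(unit, 5), zero)).
Delete trivial equation zero = zero.
MGU = { U := h(zero, unit, unit), L := plus(q(q(unit, 5), q(unit, 5)), q(q(unit, 5), zero)), R := q(zero, zero), S := q(unit, 5) }, so L := plus(q(q(unit, 5), q(unit, 5)), q(q(unit, 5), zero)).

plus(q(q(unit, 5), q(unit, 5)), q(q(unit, 5), zero))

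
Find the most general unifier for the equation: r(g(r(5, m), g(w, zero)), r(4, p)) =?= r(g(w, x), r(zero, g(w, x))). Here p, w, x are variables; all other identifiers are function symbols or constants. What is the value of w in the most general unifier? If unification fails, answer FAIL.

Decompose r/2: g(r(5, m), g(w, zero)) =?= g(w, x),  r(4, p) =?= r(zero, g(w, x)).
Decompose g/2: r(5, m) =?= w,  g(w, zero) =?= x.
Bind w := r(5, m); substituting into the remaining equations gives: g(r(5, m), zero) =?= x,  r(4, p) =?= r(zero, g(r(5, m), x)).
Bind x := g(r(5, m), zero); substituting into the remaining equation gives: r(4, p) =?= r(zero, g(r(5, m), g(r(5, m), zero))).
Decompose r/2: 4 =?= zero,  p =?= g(r(5, m), g(r(5, m), zero)).
Clash: constants 4 and zero differ; no unifier exists.

FAIL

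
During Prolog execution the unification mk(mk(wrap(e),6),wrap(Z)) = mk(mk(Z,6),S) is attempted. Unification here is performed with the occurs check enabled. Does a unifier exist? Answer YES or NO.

YES

Decompose mk/2: mk(wrap(e),6) = mk(Z,6),  wrap(Z) = S.
Decompose mk/2: wrap(e) = Z,  6 = 6.
Bind Z := wrap(e); substituting into the one remaining equation that mentions Z gives: wrap(wrap(e)) = S.
Delete trivial equation 6 = 6.
Bind S := wrap(wrap(e)).
No equations remain and no clash or occurs-check failure arose, so a unifier exists.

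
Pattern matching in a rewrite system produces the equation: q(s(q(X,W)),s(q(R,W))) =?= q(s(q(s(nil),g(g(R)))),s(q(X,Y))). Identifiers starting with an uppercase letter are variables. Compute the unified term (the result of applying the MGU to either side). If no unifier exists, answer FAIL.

Decompose q/2: s(q(X,W)) =?= s(q(s(nil),g(g(R)))),  s(q(R,W)) =?= s(q(X,Y)).
Decompose s/1: q(X,W) =?= q(s(nil),g(g(R))).
Decompose q/2: X =?= s(nil),  W =?= g(g(R)).
Bind X := s(nil); substituting into the one remaining equation that mentions X gives: s(q(R,W)) =?= s(q(s(nil),Y)).
Bind W := g(g(R)); substituting into the remaining equation gives: s(q(R,g(g(R)))) =?= s(q(s(nil),Y)).
Decompose s/1: q(R,g(g(R))) =?= q(s(nil),Y).
Decompose q/2: R =?= s(nil),  g(g(R)) =?= Y.
Bind R := s(nil); substituting into the remaining equation gives: g(g(s(nil))) =?= Y. Substituting into the earlier binding gives W := g(g(s(nil))).
Bind Y := g(g(s(nil))).
Applying the MGU to either side gives q(s(q(s(nil),g(g(s(nil))))),s(q(s(nil),g(g(s(nil)))))).

q(s(q(s(nil),g(g(s(nil))))),s(q(s(nil),g(g(s(nil))))))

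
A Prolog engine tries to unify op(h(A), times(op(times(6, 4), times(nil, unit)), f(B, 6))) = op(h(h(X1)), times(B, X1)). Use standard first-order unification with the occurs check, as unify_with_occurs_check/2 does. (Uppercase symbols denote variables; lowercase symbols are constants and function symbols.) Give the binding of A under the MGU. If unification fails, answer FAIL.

Decompose op/2: h(A) = h(h(X1)),  times(op(times(6, 4), times(nil, unit)), f(B, 6)) = times(B, X1).
Decompose h/1: A = h(X1).
Bind A := h(X1); no other remaining equation mentions A.
Decompose times/2: op(times(6, 4), times(nil, unit)) = B,  f(B, 6) = X1.
Bind B := op(times(6, 4), times(nil, unit)); substituting into the remaining equation gives: f(op(times(6, 4), times(nil, unit)), 6) = X1.
Bind X1 := f(op(times(6, 4), times(nil, unit)), 6). Substituting into the earlier binding gives A := h(f(op(times(6, 4), times(nil, unit)), 6)).
MGU = { A = h(f(op(times(6, 4), times(nil, unit)), 6)), B = op(times(6, 4), times(nil, unit)), X1 = f(op(times(6, 4), times(nil, unit)), 6) }, so A = h(f(op(times(6, 4), times(nil, unit)), 6)).

h(f(op(times(6, 4), times(nil, unit)), 6))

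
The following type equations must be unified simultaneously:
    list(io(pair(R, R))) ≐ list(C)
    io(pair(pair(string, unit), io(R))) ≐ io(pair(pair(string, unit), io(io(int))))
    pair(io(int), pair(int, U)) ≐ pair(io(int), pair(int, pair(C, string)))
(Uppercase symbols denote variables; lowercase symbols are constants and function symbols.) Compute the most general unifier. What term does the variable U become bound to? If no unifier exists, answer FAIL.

pair(io(pair(io(int), io(int))), string)

Decompose list/1: io(pair(R, R)) ≐ C.
Bind C := io(pair(R, R)); substituting into the one remaining equation that mentions C gives: pair(io(int), pair(int, U)) ≐ pair(io(int), pair(int, pair(io(pair(R, R)), string))).
Decompose io/1: pair(pair(string, unit), io(R)) ≐ pair(pair(string, unit), io(io(int))).
Decompose pair/2: pair(string, unit) ≐ pair(string, unit),  io(R) ≐ io(io(int)).
Delete trivial equation pair(string, unit) ≐ pair(string, unit).
Decompose io/1: R ≐ io(int).
Bind R := io(int); substituting into the remaining equation gives: pair(io(int), pair(int, U)) ≐ pair(io(int), pair(int, pair(io(pair(io(int), io(int))), string))). Substituting into the earlier binding gives C := io(pair(io(int), io(int))).
Decompose pair/2: io(int) ≐ io(int),  pair(int, U) ≐ pair(int, pair(io(pair(io(int), io(int))), string)).
Delete trivial equation io(int) ≐ io(int).
Decompose pair/2: int ≐ int,  U ≐ pair(io(pair(io(int), io(int))), string).
Delete trivial equation int ≐ int.
Bind U := pair(io(pair(io(int), io(int))), string).
MGU = { C := io(pair(io(int), io(int))), R := io(int), U := pair(io(pair(io(int), io(int))), string) }, so U := pair(io(pair(io(int), io(int))), string).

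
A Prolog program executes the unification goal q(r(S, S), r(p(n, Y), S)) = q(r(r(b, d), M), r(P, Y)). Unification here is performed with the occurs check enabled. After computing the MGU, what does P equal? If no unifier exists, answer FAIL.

p(n, r(b, d))

Decompose q/2: r(S, S) = r(r(b, d), M),  r(p(n, Y), S) = r(P, Y).
Decompose r/2: S = r(b, d),  S = M.
Bind S := r(b, d); substituting into the remaining equations gives: r(b, d) = M,  r(p(n, Y), r(b, d)) = r(P, Y).
Bind M := r(b, d); no other remaining equation mentions M.
Decompose r/2: p(n, Y) = P,  r(b, d) = Y.
Bind P := p(n, Y); no other remaining equation mentions P.
Bind Y := r(b, d). Substituting into the earlier binding gives P := p(n, r(b, d)).
MGU = { S = r(b, d), M = r(b, d), P = p(n, r(b, d)), Y = r(b, d) }, so P = p(n, r(b, d)).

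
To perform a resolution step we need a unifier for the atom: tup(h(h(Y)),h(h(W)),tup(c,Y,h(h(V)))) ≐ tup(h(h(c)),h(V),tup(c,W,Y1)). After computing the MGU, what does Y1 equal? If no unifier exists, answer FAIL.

h(h(h(c)))

Decompose tup/3: h(h(Y)) ≐ h(h(c)),  h(h(W)) ≐ h(V),  tup(c,Y,h(h(V))) ≐ tup(c,W,Y1).
Decompose h/1: h(Y) ≐ h(c).
Decompose h/1: Y ≐ c.
Bind Y := c; substituting into the one remaining equation that mentions Y gives: tup(c,c,h(h(V))) ≐ tup(c,W,Y1).
Decompose h/1: h(W) ≐ V.
Bind V := h(W); substituting into the remaining equation gives: tup(c,c,h(h(h(W)))) ≐ tup(c,W,Y1).
Decompose tup/3: c ≐ c,  c ≐ W,  h(h(h(W))) ≐ Y1.
Delete trivial equation c ≐ c.
Bind W := c; substituting into the remaining equation gives: h(h(h(c))) ≐ Y1. Substituting into the earlier binding gives V := h(c).
Bind Y1 := h(h(h(c))).
MGU = { Y ↦ c, V ↦ h(c), W ↦ c, Y1 ↦ h(h(h(c))) }, so Y1 ↦ h(h(h(c))).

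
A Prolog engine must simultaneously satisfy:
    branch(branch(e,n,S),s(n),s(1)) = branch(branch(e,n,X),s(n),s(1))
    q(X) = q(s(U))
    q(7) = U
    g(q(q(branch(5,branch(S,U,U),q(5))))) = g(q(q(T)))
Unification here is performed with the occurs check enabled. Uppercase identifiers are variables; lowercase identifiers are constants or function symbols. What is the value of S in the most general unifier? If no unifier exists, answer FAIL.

s(q(7))

Decompose branch/3: branch(e,n,S) = branch(e,n,X),  s(n) = s(n),  s(1) = s(1).
Decompose branch/3: e = e,  n = n,  S = X.
Delete trivial equation e = e.
Delete trivial equation n = n.
Bind S := X; substituting into the one remaining equation that mentions S gives: g(q(q(branch(5,branch(X,U,U),q(5))))) = g(q(q(T))).
Delete trivial equation s(n) = s(n).
Delete trivial equation s(1) = s(1).
Decompose q/1: X = s(U).
Bind X := s(U); substituting into the one remaining equation that mentions X gives: g(q(q(branch(5,branch(s(U),U,U),q(5))))) = g(q(q(T))). Substituting into the earlier binding gives S := s(U).
Bind U := q(7); substituting into the remaining equation gives: g(q(q(branch(5,branch(s(q(7)),q(7),q(7)),q(5))))) = g(q(q(T))). Substituting into the earlier bindings gives S := s(q(7)), X := s(q(7)).
Decompose g/1: q(q(branch(5,branch(s(q(7)),q(7),q(7)),q(5)))) = q(q(T)).
Decompose q/1: q(branch(5,branch(s(q(7)),q(7),q(7)),q(5))) = q(T).
Decompose q/1: branch(5,branch(s(q(7)),q(7),q(7)),q(5)) = T.
Bind T := branch(5,branch(s(q(7)),q(7),q(7)),q(5)).
MGU = { S -> s(q(7)), X -> s(q(7)), U -> q(7), T -> branch(5,branch(s(q(7)),q(7),q(7)),q(5)) }, so S -> s(q(7)).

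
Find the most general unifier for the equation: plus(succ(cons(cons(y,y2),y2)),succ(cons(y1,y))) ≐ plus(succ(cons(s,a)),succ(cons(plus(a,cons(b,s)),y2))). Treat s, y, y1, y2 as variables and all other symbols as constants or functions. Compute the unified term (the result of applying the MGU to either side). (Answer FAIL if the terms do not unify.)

plus(succ(cons(cons(a,a),a)),succ(cons(plus(a,cons(b,cons(a,a))),a)))

Decompose plus/2: succ(cons(cons(y,y2),y2)) ≐ succ(cons(s,a)),  succ(cons(y1,y)) ≐ succ(cons(plus(a,cons(b,s)),y2)).
Decompose succ/1: cons(cons(y,y2),y2) ≐ cons(s,a).
Decompose cons/2: cons(y,y2) ≐ s,  y2 ≐ a.
Bind s := cons(y,y2); substituting into the one remaining equation that mentions s gives: succ(cons(y1,y)) ≐ succ(cons(plus(a,cons(b,cons(y,y2))),y2)).
Bind y2 := a; substituting into the remaining equation gives: succ(cons(y1,y)) ≐ succ(cons(plus(a,cons(b,cons(y,a))),a)). Substituting into the earlier binding gives s := cons(y,a).
Decompose succ/1: cons(y1,y) ≐ cons(plus(a,cons(b,cons(y,a))),a).
Decompose cons/2: y1 ≐ plus(a,cons(b,cons(y,a))),  y ≐ a.
Bind y1 := plus(a,cons(b,cons(y,a))); no other remaining equation mentions y1.
Bind y := a. Substituting into the earlier bindings gives s := cons(a,a), y1 := plus(a,cons(b,cons(a,a))).
Applying the MGU to either side gives plus(succ(cons(cons(a,a),a)),succ(cons(plus(a,cons(b,cons(a,a))),a))).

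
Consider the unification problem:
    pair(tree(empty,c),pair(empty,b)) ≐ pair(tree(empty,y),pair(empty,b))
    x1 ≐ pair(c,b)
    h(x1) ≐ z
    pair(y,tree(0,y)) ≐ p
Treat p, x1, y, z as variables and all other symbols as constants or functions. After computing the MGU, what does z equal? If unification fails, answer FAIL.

h(pair(c,b))

Decompose pair/2: tree(empty,c) ≐ tree(empty,y),  pair(empty,b) ≐ pair(empty,b).
Decompose tree/2: empty ≐ empty,  c ≐ y.
Delete trivial equation empty ≐ empty.
Bind y := c; substituting into the one remaining equation that mentions y gives: pair(c,tree(0,c)) ≐ p.
Delete trivial equation pair(empty,b) ≐ pair(empty,b).
Bind x1 := pair(c,b); substituting into the one remaining equation that mentions x1 gives: h(pair(c,b)) ≐ z.
Bind z := h(pair(c,b)); no other remaining equation mentions z.
Bind p := pair(c,tree(0,c)).
MGU = { y ↦ c, x1 ↦ pair(c,b), z ↦ h(pair(c,b)), p ↦ pair(c,tree(0,c)) }, so z ↦ h(pair(c,b)).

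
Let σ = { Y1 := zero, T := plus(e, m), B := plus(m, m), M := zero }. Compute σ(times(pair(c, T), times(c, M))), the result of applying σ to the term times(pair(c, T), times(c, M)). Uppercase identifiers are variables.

times(pair(c, plus(e, m)), times(c, zero))

Replace each occurrence of T with plus(e, m).
Replace each occurrence of M with zero.
Result: times(pair(c, plus(e, m)), times(c, zero)).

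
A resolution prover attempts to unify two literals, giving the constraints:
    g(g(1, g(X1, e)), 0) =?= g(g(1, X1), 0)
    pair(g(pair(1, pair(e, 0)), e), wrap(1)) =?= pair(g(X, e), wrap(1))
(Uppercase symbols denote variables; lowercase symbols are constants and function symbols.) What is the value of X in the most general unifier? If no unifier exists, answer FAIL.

FAIL

Decompose g/2: g(1, g(X1, e)) =?= g(1, X1),  0 =?= 0.
Decompose g/2: 1 =?= 1,  g(X1, e) =?= X1.
Delete trivial equation 1 =?= 1.
Occurs check fails: X1 occurs in g(X1, e); the equation X1 =?= g(X1, e) has no finite solution.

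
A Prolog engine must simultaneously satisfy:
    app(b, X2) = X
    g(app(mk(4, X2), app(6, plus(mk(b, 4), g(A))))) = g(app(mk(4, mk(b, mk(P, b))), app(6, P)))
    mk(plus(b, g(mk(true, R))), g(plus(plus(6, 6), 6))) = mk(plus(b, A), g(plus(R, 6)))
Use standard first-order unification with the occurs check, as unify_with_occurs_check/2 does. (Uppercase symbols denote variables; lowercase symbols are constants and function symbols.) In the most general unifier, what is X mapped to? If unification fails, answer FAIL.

Bind X := app(b, X2); no other remaining equation mentions X.
Decompose g/1: app(mk(4, X2), app(6, plus(mk(b, 4), g(A)))) = app(mk(4, mk(b, mk(P, b))), app(6, P)).
Decompose app/2: mk(4, X2) = mk(4, mk(b, mk(P, b))),  app(6, plus(mk(b, 4), g(A))) = app(6, P).
Decompose mk/2: 4 = 4,  X2 = mk(b, mk(P, b)).
Delete trivial equation 4 = 4.
Bind X2 := mk(b, mk(P, b)); no other remaining equation mentions X2. Substituting into the earlier binding gives X := app(b, mk(b, mk(P, b))).
Decompose app/2: 6 = 6,  plus(mk(b, 4), g(A)) = P.
Delete trivial equation 6 = 6.
Bind P := plus(mk(b, 4), g(A)); no other remaining equation mentions P. Substituting into the earlier bindings gives X := app(b, mk(b, mk(plus(mk(b, 4), g(A)), b))), X2 := mk(b, mk(plus(mk(b, 4), g(A)), b)).
Decompose mk/2: plus(b, g(mk(true, R))) = plus(b, A),  g(plus(plus(6, 6), 6)) = g(plus(R, 6)).
Decompose plus/2: b = b,  g(mk(true, R)) = A.
Delete trivial equation b = b.
Bind A := g(mk(true, R)); no other remaining equation mentions A. Substituting into the earlier bindings gives X := app(b, mk(b, mk(plus(mk(b, 4), g(g(mk(true, R)))), b))), X2 := mk(b, mk(plus(mk(b, 4), g(g(mk(true, R)))), b)), P := plus(mk(b, 4), g(g(mk(true, R)))).
Decompose g/1: plus(plus(6, 6), 6) = plus(R, 6).
Decompose plus/2: plus(6, 6) = R,  6 = 6.
Bind R := plus(6, 6); no other remaining equation mentions R. Substituting into the earlier bindings gives X := app(b, mk(b, mk(plus(mk(b, 4), g(g(mk(true, plus(6, 6))))), b))), X2 := mk(b, mk(plus(mk(b, 4), g(g(mk(true, plus(6, 6))))), b)), P := plus(mk(b, 4), g(g(mk(true, plus(6, 6))))), A := g(mk(true, plus(6, 6))).
Delete trivial equation 6 = 6.
MGU = { X -> app(b, mk(b, mk(plus(mk(b, 4), g(g(mk(true, plus(6, 6))))), b))), X2 -> mk(b, mk(plus(mk(b, 4), g(g(mk(true, plus(6, 6))))), b)), P -> plus(mk(b, 4), g(g(mk(true, plus(6, 6))))), A -> g(mk(true, plus(6, 6))), R -> plus(6, 6) }, so X -> app(b, mk(b, mk(plus(mk(b, 4), g(g(mk(true, plus(6, 6))))), b))).

app(b, mk(b, mk(plus(mk(b, 4), g(g(mk(true, plus(6, 6))))), b)))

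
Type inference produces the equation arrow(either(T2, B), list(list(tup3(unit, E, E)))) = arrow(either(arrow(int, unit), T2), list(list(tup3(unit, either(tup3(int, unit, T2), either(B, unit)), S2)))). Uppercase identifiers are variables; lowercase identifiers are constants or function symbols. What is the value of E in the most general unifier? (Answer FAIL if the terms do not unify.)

Decompose arrow/2: either(T2, B) = either(arrow(int, unit), T2),  list(list(tup3(unit, E, E))) = list(list(tup3(unit, either(tup3(int, unit, T2), either(B, unit)), S2))).
Decompose either/2: T2 = arrow(int, unit),  B = T2.
Bind T2 := arrow(int, unit); substituting into the remaining equations gives: B = arrow(int, unit),  list(list(tup3(unit, E, E))) = list(list(tup3(unit, either(tup3(int, unit, arrow(int, unit)), either(B, unit)), S2))).
Bind B := arrow(int, unit); substituting into the remaining equation gives: list(list(tup3(unit, E, E))) = list(list(tup3(unit, either(tup3(int, unit, arrow(int, unit)), either(arrow(int, unit), unit)), S2))).
Decompose list/1: list(tup3(unit, E, E)) = list(tup3(unit, either(tup3(int, unit, arrow(int, unit)), either(arrow(int, unit), unit)), S2)).
Decompose list/1: tup3(unit, E, E) = tup3(unit, either(tup3(int, unit, arrow(int, unit)), either(arrow(int, unit), unit)), S2).
Decompose tup3/3: unit = unit,  E = either(tup3(int, unit, arrow(int, unit)), either(arrow(int, unit), unit)),  E = S2.
Delete trivial equation unit = unit.
Bind E := either(tup3(int, unit, arrow(int, unit)), either(arrow(int, unit), unit)); substituting into the remaining equation gives: either(tup3(int, unit, arrow(int, unit)), either(arrow(int, unit), unit)) = S2.
Bind S2 := either(tup3(int, unit, arrow(int, unit)), either(arrow(int, unit), unit)).
MGU = { T2 ↦ arrow(int, unit), B ↦ arrow(int, unit), E ↦ either(tup3(int, unit, arrow(int, unit)), either(arrow(int, unit), unit)), S2 ↦ either(tup3(int, unit, arrow(int, unit)), either(arrow(int, unit), unit)) }, so E ↦ either(tup3(int, unit, arrow(int, unit)), either(arrow(int, unit), unit)).

either(tup3(int, unit, arrow(int, unit)), either(arrow(int, unit), unit))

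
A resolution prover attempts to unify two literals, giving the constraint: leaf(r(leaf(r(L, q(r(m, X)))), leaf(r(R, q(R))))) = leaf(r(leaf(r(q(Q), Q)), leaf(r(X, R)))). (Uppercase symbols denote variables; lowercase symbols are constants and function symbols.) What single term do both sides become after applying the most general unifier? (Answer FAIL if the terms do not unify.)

Decompose leaf/1: r(leaf(r(L, q(r(m, X)))), leaf(r(R, q(R)))) = r(leaf(r(q(Q), Q)), leaf(r(X, R))).
Decompose r/2: leaf(r(L, q(r(m, X)))) = leaf(r(q(Q), Q)),  leaf(r(R, q(R))) = leaf(r(X, R)).
Decompose leaf/1: r(L, q(r(m, X))) = r(q(Q), Q).
Decompose r/2: L = q(Q),  q(r(m, X)) = Q.
Bind L := q(Q); no other remaining equation mentions L.
Bind Q := q(r(m, X)); no other remaining equation mentions Q. Substituting into the earlier binding gives L := q(q(r(m, X))).
Decompose leaf/1: r(R, q(R)) = r(X, R).
Decompose r/2: R = X,  q(R) = R.
Bind R := X; substituting into the remaining equation gives: q(X) = X.
Occurs check fails: X occurs in q(X); the equation X = q(X) has no finite solution.

FAIL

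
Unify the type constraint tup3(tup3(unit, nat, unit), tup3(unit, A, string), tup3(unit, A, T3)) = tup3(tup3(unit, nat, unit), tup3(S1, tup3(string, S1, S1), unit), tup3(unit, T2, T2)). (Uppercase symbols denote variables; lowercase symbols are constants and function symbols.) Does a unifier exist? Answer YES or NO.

Decompose tup3/3: tup3(unit, nat, unit) = tup3(unit, nat, unit),  tup3(unit, A, string) = tup3(S1, tup3(string, S1, S1), unit),  tup3(unit, A, T3) = tup3(unit, T2, T2).
Delete trivial equation tup3(unit, nat, unit) = tup3(unit, nat, unit).
Decompose tup3/3: unit = S1,  A = tup3(string, S1, S1),  string = unit.
Bind S1 := unit; substituting into the one remaining equation that mentions S1 gives: A = tup3(string, unit, unit).
Bind A := tup3(string, unit, unit); substituting into the one remaining equation that mentions A gives: tup3(unit, tup3(string, unit, unit), T3) = tup3(unit, T2, T2).
Clash: constants string and unit differ; no unifier exists.

NO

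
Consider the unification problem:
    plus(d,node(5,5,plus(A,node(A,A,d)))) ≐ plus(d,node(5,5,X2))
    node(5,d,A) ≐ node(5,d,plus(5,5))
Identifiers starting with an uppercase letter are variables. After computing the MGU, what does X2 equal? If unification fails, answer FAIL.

plus(plus(5,5),node(plus(5,5),plus(5,5),d))

Decompose plus/2: d ≐ d,  node(5,5,plus(A,node(A,A,d))) ≐ node(5,5,X2).
Delete trivial equation d ≐ d.
Decompose node/3: 5 ≐ 5,  5 ≐ 5,  plus(A,node(A,A,d)) ≐ X2.
Delete trivial equation 5 ≐ 5.
Delete trivial equation 5 ≐ 5.
Bind X2 := plus(A,node(A,A,d)); no other remaining equation mentions X2.
Decompose node/3: 5 ≐ 5,  d ≐ d,  A ≐ plus(5,5).
Delete trivial equation 5 ≐ 5.
Delete trivial equation d ≐ d.
Bind A := plus(5,5). Substituting into the earlier binding gives X2 := plus(plus(5,5),node(plus(5,5),plus(5,5),d)).
MGU = { X2 -> plus(plus(5,5),node(plus(5,5),plus(5,5),d)), A -> plus(5,5) }, so X2 -> plus(plus(5,5),node(plus(5,5),plus(5,5),d)).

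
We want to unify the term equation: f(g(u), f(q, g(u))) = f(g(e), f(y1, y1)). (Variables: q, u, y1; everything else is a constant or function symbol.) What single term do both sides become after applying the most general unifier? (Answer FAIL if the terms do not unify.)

f(g(e), f(g(e), g(e)))

Decompose f/2: g(u) = g(e),  f(q, g(u)) = f(y1, y1).
Decompose g/1: u = e.
Bind u := e; substituting into the remaining equation gives: f(q, g(e)) = f(y1, y1).
Decompose f/2: q = y1,  g(e) = y1.
Bind q := y1; no other remaining equation mentions q.
Bind y1 := g(e). Substituting into the earlier binding gives q := g(e).
Applying the MGU to either side gives f(g(e), f(g(e), g(e))).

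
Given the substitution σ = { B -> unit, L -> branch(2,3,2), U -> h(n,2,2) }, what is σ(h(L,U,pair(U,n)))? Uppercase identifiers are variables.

Replace each occurrence of L with branch(2,3,2).
Replace each occurrence of U with h(n,2,2).
Result: h(branch(2,3,2),h(n,2,2),pair(h(n,2,2),n)).

h(branch(2,3,2),h(n,2,2),pair(h(n,2,2),n))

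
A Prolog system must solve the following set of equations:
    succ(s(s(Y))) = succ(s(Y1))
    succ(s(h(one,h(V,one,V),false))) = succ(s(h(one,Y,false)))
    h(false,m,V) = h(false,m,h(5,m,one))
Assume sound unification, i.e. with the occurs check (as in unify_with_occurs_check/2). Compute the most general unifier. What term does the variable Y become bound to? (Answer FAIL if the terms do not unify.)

Decompose succ/1: s(s(Y)) = s(Y1).
Decompose s/1: s(Y) = Y1.
Bind Y1 := s(Y); no other remaining equation mentions Y1.
Decompose succ/1: s(h(one,h(V,one,V),false)) = s(h(one,Y,false)).
Decompose s/1: h(one,h(V,one,V),false) = h(one,Y,false).
Decompose h/3: one = one,  h(V,one,V) = Y,  false = false.
Delete trivial equation one = one.
Bind Y := h(V,one,V); no other remaining equation mentions Y. Substituting into the earlier binding gives Y1 := s(h(V,one,V)).
Delete trivial equation false = false.
Decompose h/3: false = false,  m = m,  V = h(5,m,one).
Delete trivial equation false = false.
Delete trivial equation m = m.
Bind V := h(5,m,one). Substituting into the earlier bindings gives Y1 := s(h(h(5,m,one),one,h(5,m,one))), Y := h(h(5,m,one),one,h(5,m,one)).
MGU = { Y1 = s(h(h(5,m,one),one,h(5,m,one))), Y = h(h(5,m,one),one,h(5,m,one)), V = h(5,m,one) }, so Y = h(h(5,m,one),one,h(5,m,one)).

h(h(5,m,one),one,h(5,m,one))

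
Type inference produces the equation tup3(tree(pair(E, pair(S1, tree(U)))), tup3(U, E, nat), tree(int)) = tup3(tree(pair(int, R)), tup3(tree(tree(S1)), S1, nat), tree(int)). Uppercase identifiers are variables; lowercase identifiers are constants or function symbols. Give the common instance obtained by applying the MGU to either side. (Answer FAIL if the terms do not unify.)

tup3(tree(pair(int, pair(int, tree(tree(tree(int)))))), tup3(tree(tree(int)), int, nat), tree(int))

Decompose tup3/3: tree(pair(E, pair(S1, tree(U)))) = tree(pair(int, R)),  tup3(U, E, nat) = tup3(tree(tree(S1)), S1, nat),  tree(int) = tree(int).
Decompose tree/1: pair(E, pair(S1, tree(U))) = pair(int, R).
Decompose pair/2: E = int,  pair(S1, tree(U)) = R.
Bind E := int; substituting into the one remaining equation that mentions E gives: tup3(U, int, nat) = tup3(tree(tree(S1)), S1, nat).
Bind R := pair(S1, tree(U)); no other remaining equation mentions R.
Decompose tup3/3: U = tree(tree(S1)),  int = S1,  nat = nat.
Bind U := tree(tree(S1)); no other remaining equation mentions U. Substituting into the earlier binding gives R := pair(S1, tree(tree(tree(S1)))).
Bind S1 := int; no other remaining equation mentions S1. Substituting into the earlier bindings gives R := pair(int, tree(tree(tree(int)))), U := tree(tree(int)).
Delete trivial equation nat = nat.
Delete trivial equation tree(int) = tree(int).
Applying the MGU to either side gives tup3(tree(pair(int, pair(int, tree(tree(tree(int)))))), tup3(tree(tree(int)), int, nat), tree(int)).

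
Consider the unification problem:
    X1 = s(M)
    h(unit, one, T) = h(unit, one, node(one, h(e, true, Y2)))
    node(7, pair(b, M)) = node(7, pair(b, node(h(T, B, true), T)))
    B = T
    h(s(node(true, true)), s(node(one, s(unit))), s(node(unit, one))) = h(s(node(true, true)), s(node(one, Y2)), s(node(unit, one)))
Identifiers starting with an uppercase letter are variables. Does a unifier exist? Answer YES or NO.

Bind X1 := s(M); no other remaining equation mentions X1.
Decompose h/3: unit = unit,  one = one,  T = node(one, h(e, true, Y2)).
Delete trivial equation unit = unit.
Delete trivial equation one = one.
Bind T := node(one, h(e, true, Y2)); substituting into the 2 remaining equations that mention T gives: node(7, pair(b, M)) = node(7, pair(b, node(h(node(one, h(e, true, Y2)), B, true), node(one, h(e, true, Y2))))),  B = node(one, h(e, true, Y2)).
Decompose node/2: 7 = 7,  pair(b, M) = pair(b, node(h(node(one, h(e, true, Y2)), B, true), node(one, h(e, true, Y2)))).
Delete trivial equation 7 = 7.
Decompose pair/2: b = b,  M = node(h(node(one, h(e, true, Y2)), B, true), node(one, h(e, true, Y2))).
Delete trivial equation b = b.
Bind M := node(h(node(one, h(e, true, Y2)), B, true), node(one, h(e, true, Y2))); no other remaining equation mentions M. Substituting into the earlier binding gives X1 := s(node(h(node(one, h(e, true, Y2)), B, true), node(one, h(e, true, Y2)))).
Bind B := node(one, h(e, true, Y2)); no other remaining equation mentions B. Substituting into the earlier bindings gives X1 := s(node(h(node(one, h(e, true, Y2)), node(one, h(e, true, Y2)), true), node(one, h(e, true, Y2)))), M := node(h(node(one, h(e, true, Y2)), node(one, h(e, true, Y2)), true), node(one, h(e, true, Y2))).
Decompose h/3: s(node(true, true)) = s(node(true, true)),  s(node(one, s(unit))) = s(node(one, Y2)),  s(node(unit, one)) = s(node(unit, one)).
Delete trivial equation s(node(true, true)) = s(node(true, true)).
Decompose s/1: node(one, s(unit)) = node(one, Y2).
Decompose node/2: one = one,  s(unit) = Y2.
Delete trivial equation one = one.
Bind Y2 := s(unit); no other remaining equation mentions Y2. Substituting into the earlier bindings gives X1 := s(node(h(node(one, h(e, true, s(unit))), node(one, h(e, true, s(unit))), true), node(one, h(e, true, s(unit))))), T := node(one, h(e, true, s(unit))), M := node(h(node(one, h(e, true, s(unit))), node(one, h(e, true, s(unit))), true), node(one, h(e, true, s(unit)))), B := node(one, h(e, true, s(unit))).
Delete trivial equation s(node(unit, one)) = s(node(unit, one)).
No equations remain and no clash or occurs-check failure arose, so a unifier exists.

YES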